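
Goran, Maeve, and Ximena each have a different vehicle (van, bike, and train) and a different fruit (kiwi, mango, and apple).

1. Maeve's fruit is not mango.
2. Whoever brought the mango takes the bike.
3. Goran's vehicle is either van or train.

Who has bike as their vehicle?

With clues 1–2, Maeve is impossible for the one with vehicle bike.
With clues 1–3, Goran is impossible for the one with vehicle bike.
That leaves Ximena.

Ximena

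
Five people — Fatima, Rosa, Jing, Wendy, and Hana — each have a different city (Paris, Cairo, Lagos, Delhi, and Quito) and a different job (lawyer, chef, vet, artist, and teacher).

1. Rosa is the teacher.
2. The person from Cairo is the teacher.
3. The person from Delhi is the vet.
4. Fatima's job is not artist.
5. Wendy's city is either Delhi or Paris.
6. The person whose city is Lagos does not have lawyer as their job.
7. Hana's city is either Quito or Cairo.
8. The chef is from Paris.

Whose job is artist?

Jing

Clue 1 rules out Rosa for the one with job artist.
With clues 1–4, Fatima is impossible for the one with job artist.
With clues 1–8, Hana and Wendy are impossible for the one with job artist.
That leaves Jing.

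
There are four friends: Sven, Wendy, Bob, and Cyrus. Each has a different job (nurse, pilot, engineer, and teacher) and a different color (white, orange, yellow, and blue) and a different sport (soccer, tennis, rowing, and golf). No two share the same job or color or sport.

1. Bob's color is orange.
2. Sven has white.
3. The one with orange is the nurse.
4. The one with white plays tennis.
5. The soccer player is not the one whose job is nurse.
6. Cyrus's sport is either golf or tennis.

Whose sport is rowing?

Bob

With clues 1–4, Sven is impossible for the one with sport rowing.
With clues 1–6, Cyrus and Wendy are impossible for the one with sport rowing.
That leaves Bob.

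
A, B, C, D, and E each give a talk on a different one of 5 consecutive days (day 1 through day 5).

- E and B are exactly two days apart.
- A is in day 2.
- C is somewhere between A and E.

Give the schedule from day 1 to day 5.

D, A, B, C, E

From clues 1–2: A → day 2.
From clues 1–3: D → day 1, B → day 3, C → day 4, E → day 5.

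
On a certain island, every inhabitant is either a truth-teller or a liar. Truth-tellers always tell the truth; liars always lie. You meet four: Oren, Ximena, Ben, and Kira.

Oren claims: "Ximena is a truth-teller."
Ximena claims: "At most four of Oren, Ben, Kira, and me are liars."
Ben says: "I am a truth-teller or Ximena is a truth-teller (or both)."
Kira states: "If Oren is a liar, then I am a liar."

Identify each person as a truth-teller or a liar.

Oren: truth-teller, Ximena: truth-teller, Ben: truth-teller, Kira: truth-teller

Regardless of anyone's role, Ximena's statement is true, so Ximena is a truth-teller.
With that fixed, Ben's statement is true, so Ben is a truth-teller.
With that fixed, Oren's statement is true, so Oren is a truth-teller.
With that fixed, Kira's statement is true, so Kira is a truth-teller.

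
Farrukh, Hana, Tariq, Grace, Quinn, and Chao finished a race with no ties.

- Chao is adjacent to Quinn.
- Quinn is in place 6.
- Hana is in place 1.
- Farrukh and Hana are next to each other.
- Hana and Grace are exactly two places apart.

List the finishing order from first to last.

From clues 1–2: Chao → place 5, Quinn → place 6.
From clues 1–3: Hana → place 1.
From clues 1–4: Farrukh → place 2.
From clues 1–5: Grace → place 3, Tariq → place 4.

Hana, Farrukh, Grace, Tariq, Chao, Quinn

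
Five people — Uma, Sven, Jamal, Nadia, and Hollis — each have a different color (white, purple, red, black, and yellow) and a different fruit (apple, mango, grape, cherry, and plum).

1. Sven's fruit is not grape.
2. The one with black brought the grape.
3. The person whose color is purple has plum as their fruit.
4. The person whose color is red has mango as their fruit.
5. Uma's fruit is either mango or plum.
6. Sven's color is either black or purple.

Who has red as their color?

With clues 1–6, Hollis, Jamal, Nadia, and Sven are impossible for the one with color red.
That leaves Uma.

Uma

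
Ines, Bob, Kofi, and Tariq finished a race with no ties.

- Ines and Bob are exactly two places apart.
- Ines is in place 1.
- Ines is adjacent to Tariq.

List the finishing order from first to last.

From clues 1–2: Ines → place 1, Bob → place 3.
From clues 1–3: Tariq → place 2, Kofi → place 4.

Ines, Tariq, Bob, Kofi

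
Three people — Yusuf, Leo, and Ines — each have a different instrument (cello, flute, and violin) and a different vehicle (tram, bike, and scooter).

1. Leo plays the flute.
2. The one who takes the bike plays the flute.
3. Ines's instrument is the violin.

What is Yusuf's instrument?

cello

Clue 1 rules out flute for Yusuf's instrument.
With clues 1–3, violin is impossible for Yusuf's instrument.
That leaves cello.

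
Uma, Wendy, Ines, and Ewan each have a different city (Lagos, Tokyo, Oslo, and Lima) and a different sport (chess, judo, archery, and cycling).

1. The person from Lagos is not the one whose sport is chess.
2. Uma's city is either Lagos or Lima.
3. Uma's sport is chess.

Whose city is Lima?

With clues 1–3, Ewan, Ines, and Wendy are impossible for the one with city Lima.
That leaves Uma.

Uma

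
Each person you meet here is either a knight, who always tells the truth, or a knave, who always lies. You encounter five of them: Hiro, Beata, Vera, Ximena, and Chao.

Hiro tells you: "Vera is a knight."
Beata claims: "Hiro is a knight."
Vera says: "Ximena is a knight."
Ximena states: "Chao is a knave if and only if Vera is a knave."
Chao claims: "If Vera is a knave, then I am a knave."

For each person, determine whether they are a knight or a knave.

Consider Hiro. Suppose Hiro is a knave.
Then no assignment of the remaining roles makes every statement match its speaker's type — contradiction.
So Hiro is a knight.
With that fixed, Beata's statement is true, so Beata is a knight.
Consider Vera. Suppose Vera is a knave.
Then Hiro's statement comes out false, contradicting Hiro being a knight.
So Vera is a knight.
With that fixed, Chao's statement is true, so Chao is a knight.
With that fixed, Ximena's statement is true, so Ximena is a knight.

Hiro: knight, Beata: knight, Vera: knight, Ximena: knight, Chao: knight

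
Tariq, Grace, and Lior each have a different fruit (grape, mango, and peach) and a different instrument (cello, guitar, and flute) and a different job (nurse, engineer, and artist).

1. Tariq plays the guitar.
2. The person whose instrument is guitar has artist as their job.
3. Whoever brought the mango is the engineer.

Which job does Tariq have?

artist

With clues 1–2, engineer and nurse are impossible for Tariq's job.
That leaves artist.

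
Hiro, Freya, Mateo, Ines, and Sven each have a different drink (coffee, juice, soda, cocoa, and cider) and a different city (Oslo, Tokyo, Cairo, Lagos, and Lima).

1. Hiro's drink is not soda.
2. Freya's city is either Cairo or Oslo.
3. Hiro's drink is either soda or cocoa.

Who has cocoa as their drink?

Hiro

With clues 1–3, Freya, Ines, Mateo, and Sven are impossible for the one with drink cocoa.
That leaves Hiro.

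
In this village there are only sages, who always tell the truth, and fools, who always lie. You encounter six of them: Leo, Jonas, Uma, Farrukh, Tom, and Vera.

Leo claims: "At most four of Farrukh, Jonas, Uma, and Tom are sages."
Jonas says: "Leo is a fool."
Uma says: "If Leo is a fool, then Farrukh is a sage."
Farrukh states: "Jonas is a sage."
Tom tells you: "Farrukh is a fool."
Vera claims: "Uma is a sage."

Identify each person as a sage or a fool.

Leo: sage, Jonas: fool, Uma: sage, Farrukh: fool, Tom: sage, Vera: sage

Regardless of anyone's role, Leo's statement is true, so Leo is a sage.
With that fixed, Jonas's statement is false, so Jonas is a fool.
With that fixed, Uma's statement is true, so Uma is a sage.
With that fixed, Farrukh's statement is false, so Farrukh is a fool.
With that fixed, Tom's statement is true, so Tom is a sage.
With that fixed, Vera's statement is true, so Vera is a sage.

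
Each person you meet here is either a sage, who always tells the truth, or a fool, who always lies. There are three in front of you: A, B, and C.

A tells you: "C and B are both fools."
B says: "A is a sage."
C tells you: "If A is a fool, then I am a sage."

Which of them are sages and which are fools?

A: fool, B: fool, C: sage

Consider A. Suppose A is a sage.
Then no assignment of the remaining roles makes every statement match its speaker's type — contradiction.
So A is a fool.
With that fixed, B's statement is false, so B is a fool.
Consider C. Suppose C is a fool.
Then A's statement comes out true, contradicting A being a fool.
So C is a sage.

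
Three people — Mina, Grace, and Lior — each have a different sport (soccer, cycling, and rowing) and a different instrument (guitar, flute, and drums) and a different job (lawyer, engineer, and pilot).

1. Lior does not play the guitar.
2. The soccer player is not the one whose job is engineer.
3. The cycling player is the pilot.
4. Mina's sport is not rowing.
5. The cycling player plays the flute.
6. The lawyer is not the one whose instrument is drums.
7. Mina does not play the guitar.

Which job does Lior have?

With clues 1–6, lawyer is impossible for Lior's job.
With clues 1–7, pilot is impossible for Lior's job.
That leaves engineer.

engineer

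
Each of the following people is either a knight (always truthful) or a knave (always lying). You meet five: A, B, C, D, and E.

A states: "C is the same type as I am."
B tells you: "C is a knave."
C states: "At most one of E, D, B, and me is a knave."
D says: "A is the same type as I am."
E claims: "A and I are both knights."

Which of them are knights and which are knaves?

A: knight, B: knave, C: knight, D: knight, E: knight

Consider A. Suppose A is a knave.
Then whichever role D has, D's statement has the wrong truth value — contradiction.
So A is a knight.
Consider B. Suppose B is a knight.
Then no assignment of the remaining roles makes every statement match its speaker's type — contradiction.
So B is a knave.
Consider C. Suppose C is a knave.
Then A's statement comes out false, contradicting A being a knight.
So C is a knight.
Consider D. Suppose D is a knave.
Then C's statement comes out false, contradicting C being a knight.
So D is a knight.
Consider E. Suppose E is a knave.
Then C's statement comes out false, contradicting C being a knight.
So E is a knight.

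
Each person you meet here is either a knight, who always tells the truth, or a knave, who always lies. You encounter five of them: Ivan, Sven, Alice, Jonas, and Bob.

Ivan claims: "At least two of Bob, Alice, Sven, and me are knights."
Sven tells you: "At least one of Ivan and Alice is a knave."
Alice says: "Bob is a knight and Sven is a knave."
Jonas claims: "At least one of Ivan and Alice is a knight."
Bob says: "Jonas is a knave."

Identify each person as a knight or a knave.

Ivan: knight, Sven: knight, Alice: knave, Jonas: knight, Bob: knave

Consider Ivan. Suppose Ivan is a knave.
Then no assignment of the remaining roles makes every statement match its speaker's type — contradiction.
So Ivan is a knight.
With that fixed, Jonas's statement is true, so Jonas is a knight.
With that fixed, Bob's statement is false, so Bob is a knave.
With that fixed, Alice's statement is false, so Alice is a knave.
With that fixed, Sven's statement is true, so Sven is a knight.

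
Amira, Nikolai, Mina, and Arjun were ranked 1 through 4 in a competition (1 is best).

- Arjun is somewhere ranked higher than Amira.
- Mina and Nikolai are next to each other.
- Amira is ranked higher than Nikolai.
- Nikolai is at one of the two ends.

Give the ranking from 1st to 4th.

From clue 1: Amira is in {2,3,4}.
From clues 1–2: Amira is in {2,4}.
From clues 1–3: Arjun → rank 1, Amira → rank 2.
From clues 1–4: Mina → rank 3, Nikolai → rank 4.

Arjun, Amira, Mina, Nikolai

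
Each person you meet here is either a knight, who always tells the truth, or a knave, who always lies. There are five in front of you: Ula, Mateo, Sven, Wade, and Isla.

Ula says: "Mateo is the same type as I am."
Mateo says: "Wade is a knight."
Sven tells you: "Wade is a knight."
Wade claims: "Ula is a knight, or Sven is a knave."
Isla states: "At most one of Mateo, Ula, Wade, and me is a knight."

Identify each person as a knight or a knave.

Consider Ula. Suppose Ula is a knave.
Then no assignment of the remaining roles makes every statement match its speaker's type — contradiction.
So Ula is a knight.
With that fixed, Wade's statement is true, so Wade is a knight.
With that fixed, Isla's statement is false, so Isla is a knave.
With that fixed, Mateo's statement is true, so Mateo is a knight.
With that fixed, Sven's statement is true, so Sven is a knight.

Ula: knight, Mateo: knight, Sven: knight, Wade: knight, Isla: knave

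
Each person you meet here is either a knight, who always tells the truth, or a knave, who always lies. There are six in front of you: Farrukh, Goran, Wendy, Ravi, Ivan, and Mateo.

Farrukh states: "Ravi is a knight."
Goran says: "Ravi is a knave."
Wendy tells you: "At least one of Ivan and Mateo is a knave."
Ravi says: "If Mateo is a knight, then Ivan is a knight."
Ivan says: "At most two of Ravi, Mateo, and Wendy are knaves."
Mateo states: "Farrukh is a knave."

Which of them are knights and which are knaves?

Consider Farrukh. Suppose Farrukh is a knave.
Then no assignment of the remaining roles makes every statement match its speaker's type — contradiction.
So Farrukh is a knight.
With that fixed, Mateo's statement is false, so Mateo is a knave.
With that fixed, Wendy's statement is true, so Wendy is a knight.
With that fixed, Ravi's statement is true, so Ravi is a knight.
With that fixed, Ivan's statement is true, so Ivan is a knight.
With that fixed, Goran's statement is false, so Goran is a knave.

Farrukh: knight, Goran: knave, Wendy: knight, Ravi: knight, Ivan: knight, Mateo: knave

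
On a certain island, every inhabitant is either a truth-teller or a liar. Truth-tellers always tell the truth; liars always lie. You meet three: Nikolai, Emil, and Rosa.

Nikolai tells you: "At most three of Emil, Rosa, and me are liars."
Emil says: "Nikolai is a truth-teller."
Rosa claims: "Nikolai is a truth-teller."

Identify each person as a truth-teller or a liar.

Regardless of anyone's role, Nikolai's statement is true, so Nikolai is a truth-teller.
With that fixed, Emil's statement is true, so Emil is a truth-teller.
With that fixed, Rosa's statement is true, so Rosa is a truth-teller.

Nikolai: truth-teller, Emil: truth-teller, Rosa: truth-teller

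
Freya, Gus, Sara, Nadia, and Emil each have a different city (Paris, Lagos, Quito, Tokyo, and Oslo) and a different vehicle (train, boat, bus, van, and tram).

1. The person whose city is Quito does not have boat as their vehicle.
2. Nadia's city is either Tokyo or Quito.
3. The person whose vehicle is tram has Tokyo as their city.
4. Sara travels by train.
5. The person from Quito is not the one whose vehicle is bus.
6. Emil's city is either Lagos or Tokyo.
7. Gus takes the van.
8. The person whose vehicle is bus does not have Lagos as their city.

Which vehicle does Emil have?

boat

With clues 1–4, train is impossible for Emil's vehicle.
With clues 1–7, tram and van are impossible for Emil's vehicle.
With clues 1–8, bus is impossible for Emil's vehicle.
That leaves boat.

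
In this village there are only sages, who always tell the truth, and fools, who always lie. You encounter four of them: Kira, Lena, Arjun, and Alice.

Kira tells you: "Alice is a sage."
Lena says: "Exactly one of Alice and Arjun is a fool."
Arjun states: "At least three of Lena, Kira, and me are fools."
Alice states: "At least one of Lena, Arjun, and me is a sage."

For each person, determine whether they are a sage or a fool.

Consider Kira. Suppose Kira is a fool.
Then no assignment of the remaining roles makes every statement match its speaker's type — contradiction.
So Kira is a sage.
With that fixed, Arjun's statement is false, so Arjun is a fool.
Consider Lena. Suppose Lena is a fool.
Then no assignment of the remaining roles makes every statement match its speaker's type — contradiction.
So Lena is a sage.
With that fixed, Alice's statement is true, so Alice is a sage.

Kira: sage, Lena: sage, Arjun: fool, Alice: sage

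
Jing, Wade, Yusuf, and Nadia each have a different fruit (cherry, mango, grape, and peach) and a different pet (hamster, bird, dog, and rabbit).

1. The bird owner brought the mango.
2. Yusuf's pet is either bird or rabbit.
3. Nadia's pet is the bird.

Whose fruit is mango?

With clues 1–3, Jing, Wade, and Yusuf are impossible for the one with fruit mango.
That leaves Nadia.

Nadia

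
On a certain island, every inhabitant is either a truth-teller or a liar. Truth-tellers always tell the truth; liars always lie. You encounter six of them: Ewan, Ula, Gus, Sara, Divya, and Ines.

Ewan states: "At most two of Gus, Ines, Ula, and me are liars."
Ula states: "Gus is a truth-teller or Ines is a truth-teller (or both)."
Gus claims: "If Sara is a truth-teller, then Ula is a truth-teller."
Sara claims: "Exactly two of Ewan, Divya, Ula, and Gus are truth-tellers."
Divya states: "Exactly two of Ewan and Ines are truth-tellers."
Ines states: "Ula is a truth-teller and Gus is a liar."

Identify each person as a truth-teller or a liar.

Consider Ewan. Suppose Ewan is a liar.
Then no assignment of the remaining roles makes every statement match its speaker's type — contradiction.
So Ewan is a truth-teller.
Consider Ula. Suppose Ula is a liar.
Then no assignment of the remaining roles makes every statement match its speaker's type — contradiction.
So Ula is a truth-teller.
With that fixed, Gus's statement is true, so Gus is a truth-teller.
With that fixed, Sara's statement is false, so Sara is a liar.
With that fixed, Ines's statement is false, so Ines is a liar.
With that fixed, Divya's statement is false, so Divya is a liar.

Ewan: truth-teller, Ula: truth-teller, Gus: truth-teller, Sara: liar, Divya: liar, Ines: liar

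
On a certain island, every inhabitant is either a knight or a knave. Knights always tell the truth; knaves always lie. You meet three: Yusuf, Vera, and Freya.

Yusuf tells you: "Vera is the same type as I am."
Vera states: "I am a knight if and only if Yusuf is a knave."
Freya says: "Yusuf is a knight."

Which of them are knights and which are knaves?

Yusuf: knave, Vera: knight, Freya: knave

Consider Yusuf. Suppose Yusuf is a knight.
Then whichever role Vera has, Vera's statement has the wrong truth value — contradiction.
So Yusuf is a knave.
With that fixed, Freya's statement is false, so Freya is a knave.
Consider Vera. Suppose Vera is a knave.
Then Yusuf's statement comes out true, contradicting Yusuf being a knave.
So Vera is a knight.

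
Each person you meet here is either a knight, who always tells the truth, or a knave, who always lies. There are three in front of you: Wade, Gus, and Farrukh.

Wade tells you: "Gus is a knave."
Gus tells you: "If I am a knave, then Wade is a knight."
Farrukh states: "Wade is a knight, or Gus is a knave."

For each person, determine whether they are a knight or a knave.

Consider Wade. Suppose Wade is a knight.
Then no assignment of the remaining roles makes every statement match its speaker's type — contradiction.
So Wade is a knave.
Consider Gus. Suppose Gus is a knave.
Then Wade's statement comes out true, contradicting Wade being a knave.
So Gus is a knight.
With that fixed, Farrukh's statement is false, so Farrukh is a knave.

Wade: knave, Gus: knight, Farrukh: knave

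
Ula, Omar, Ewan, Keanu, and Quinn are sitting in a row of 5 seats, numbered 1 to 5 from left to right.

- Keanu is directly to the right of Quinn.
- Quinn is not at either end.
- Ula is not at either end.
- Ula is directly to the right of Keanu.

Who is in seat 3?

Keanu

With clues 1–4, Ewan, Omar, Quinn, and Ula are ruled out for seat 3.
So seat 3 is Keanu.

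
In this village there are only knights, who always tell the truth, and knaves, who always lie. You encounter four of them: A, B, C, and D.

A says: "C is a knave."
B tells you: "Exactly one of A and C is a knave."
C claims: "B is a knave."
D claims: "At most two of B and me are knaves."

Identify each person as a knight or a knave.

Regardless of anyone's role, D's statement is true, so D is a knight.
Consider A. Suppose A is a knave.
Then no assignment of the remaining roles makes every statement match its speaker's type — contradiction.
So A is a knight.
Consider B. Suppose B is a knave.
Then no assignment of the remaining roles makes every statement match its speaker's type — contradiction.
So B is a knight.
With that fixed, C's statement is false, so C is a knave.

A: knight, B: knight, C: knave, D: knight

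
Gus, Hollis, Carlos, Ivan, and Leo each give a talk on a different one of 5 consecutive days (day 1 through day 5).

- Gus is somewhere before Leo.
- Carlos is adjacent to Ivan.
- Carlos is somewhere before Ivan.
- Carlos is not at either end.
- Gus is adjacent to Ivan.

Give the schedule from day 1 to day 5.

From clue 1: Gus is in {1,2,3,4}.
From clues 1–4: Gus is in {1,2,4}.
From clues 1–5: Hollis → day 1, Carlos → day 2, Ivan → day 3, Gus → day 4, Leo → day 5.

Hollis, Carlos, Ivan, Gus, Leo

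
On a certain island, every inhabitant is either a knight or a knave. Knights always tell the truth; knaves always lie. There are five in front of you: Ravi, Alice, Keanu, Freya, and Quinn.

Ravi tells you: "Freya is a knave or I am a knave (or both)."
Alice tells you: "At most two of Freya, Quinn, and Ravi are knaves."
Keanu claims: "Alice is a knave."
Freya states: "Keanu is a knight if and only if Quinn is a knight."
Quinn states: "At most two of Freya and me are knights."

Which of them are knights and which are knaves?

Regardless of anyone's role, Quinn's statement is true, so Quinn is a knight.
With that fixed, Alice's statement is true, so Alice is a knight.
With that fixed, Keanu's statement is false, so Keanu is a knave.
With that fixed, Freya's statement is false, so Freya is a knave.
With that fixed, Ravi's statement is true, so Ravi is a knight.

Ravi: knight, Alice: knight, Keanu: knave, Freya: knave, Quinn: knight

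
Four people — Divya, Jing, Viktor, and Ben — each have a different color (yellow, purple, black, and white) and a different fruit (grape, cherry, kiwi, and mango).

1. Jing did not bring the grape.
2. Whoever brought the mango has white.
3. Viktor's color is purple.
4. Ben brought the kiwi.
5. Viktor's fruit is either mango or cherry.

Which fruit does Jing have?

Clue 1 rules out grape for Jing's fruit.
With clues 1–4, kiwi is impossible for Jing's fruit.
With clues 1–5, cherry is impossible for Jing's fruit.
That leaves mango.

mango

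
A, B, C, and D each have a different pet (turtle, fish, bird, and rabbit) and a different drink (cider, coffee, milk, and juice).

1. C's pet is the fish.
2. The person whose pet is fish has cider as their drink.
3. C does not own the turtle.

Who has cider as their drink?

C

With clues 1–2, A, B, and D are impossible for the one with drink cider.
That leaves C.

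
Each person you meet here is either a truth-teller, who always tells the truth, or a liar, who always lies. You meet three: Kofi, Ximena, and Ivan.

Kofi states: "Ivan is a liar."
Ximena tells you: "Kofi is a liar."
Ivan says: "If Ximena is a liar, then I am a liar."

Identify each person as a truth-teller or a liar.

Consider Kofi. Suppose Kofi is a truth-teller.
Then no assignment of the remaining roles makes every statement match its speaker's type — contradiction.
So Kofi is a liar.
With that fixed, Ximena's statement is true, so Ximena is a truth-teller.
With that fixed, Ivan's statement is true, so Ivan is a truth-teller.

Kofi: liar, Ximena: truth-teller, Ivan: truth-teller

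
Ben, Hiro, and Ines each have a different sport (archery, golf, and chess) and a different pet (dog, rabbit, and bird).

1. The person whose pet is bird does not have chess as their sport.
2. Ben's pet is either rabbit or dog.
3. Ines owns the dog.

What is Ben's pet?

rabbit

With clues 1–2, bird is impossible for Ben's pet.
With clues 1–3, dog is impossible for Ben's pet.
That leaves rabbit.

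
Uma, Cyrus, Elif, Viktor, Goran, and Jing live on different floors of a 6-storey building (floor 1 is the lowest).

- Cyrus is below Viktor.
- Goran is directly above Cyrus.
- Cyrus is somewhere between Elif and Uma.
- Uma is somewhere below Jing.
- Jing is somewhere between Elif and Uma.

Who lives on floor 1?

Uma

With clue 1, Viktor is ruled out for floor 1.
With clues 1–2, Goran is ruled out for floor 1.
With clues 1–3, Cyrus is ruled out for floor 1.
With clues 1–4, Jing is ruled out for floor 1.
With clues 1–5, Elif is ruled out for floor 1.
So floor 1 is Uma.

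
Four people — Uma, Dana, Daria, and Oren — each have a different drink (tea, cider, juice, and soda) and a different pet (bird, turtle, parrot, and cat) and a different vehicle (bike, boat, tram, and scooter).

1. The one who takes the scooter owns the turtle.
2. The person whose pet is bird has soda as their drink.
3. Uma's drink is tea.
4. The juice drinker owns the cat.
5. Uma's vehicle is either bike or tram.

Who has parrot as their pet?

With clues 1–5, Dana, Daria, and Oren are impossible for the one with pet parrot.
That leaves Uma.

Uma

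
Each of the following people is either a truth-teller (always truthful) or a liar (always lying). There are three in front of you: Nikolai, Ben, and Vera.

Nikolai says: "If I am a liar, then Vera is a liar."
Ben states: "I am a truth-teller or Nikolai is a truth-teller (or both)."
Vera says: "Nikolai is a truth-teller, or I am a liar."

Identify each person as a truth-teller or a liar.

Consider Nikolai. Suppose Nikolai is a liar.
Then whichever role Vera has, Vera's statement has the wrong truth value — contradiction.
So Nikolai is a truth-teller.
With that fixed, Ben's statement is true, so Ben is a truth-teller.
With that fixed, Vera's statement is true, so Vera is a truth-teller.

Nikolai: truth-teller, Ben: truth-teller, Vera: truth-teller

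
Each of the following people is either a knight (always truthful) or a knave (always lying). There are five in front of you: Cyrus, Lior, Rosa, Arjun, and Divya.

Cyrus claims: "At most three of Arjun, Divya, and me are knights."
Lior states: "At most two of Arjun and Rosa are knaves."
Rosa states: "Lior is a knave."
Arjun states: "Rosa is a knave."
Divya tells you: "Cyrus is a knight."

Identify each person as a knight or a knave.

Cyrus: knight, Lior: knight, Rosa: knave, Arjun: knight, Divya: knight

Regardless of anyone's role, Cyrus's statement is true, so Cyrus is a knight.
With that fixed, Lior's statement is true, so Lior is a knight.
With that fixed, Rosa's statement is false, so Rosa is a knave.
With that fixed, Arjun's statement is true, so Arjun is a knight.
With that fixed, Divya's statement is true, so Divya is a knight.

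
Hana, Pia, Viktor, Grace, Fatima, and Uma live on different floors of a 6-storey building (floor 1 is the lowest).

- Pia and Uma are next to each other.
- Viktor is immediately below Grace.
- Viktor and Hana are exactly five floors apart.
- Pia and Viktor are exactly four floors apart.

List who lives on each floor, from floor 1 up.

Viktor, Grace, Fatima, Uma, Pia, Hana

From clues 1–2: Viktor is in {1,2,3,4,5}.
From clues 1–3: Viktor → floor 1, Grace → floor 2, Hana → floor 6.
From clues 1–4: Fatima → floor 3, Uma → floor 4, Pia → floor 5.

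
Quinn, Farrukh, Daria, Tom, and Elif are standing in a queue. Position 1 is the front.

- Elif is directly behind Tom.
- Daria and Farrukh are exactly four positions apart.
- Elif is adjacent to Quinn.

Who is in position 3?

Elif

With clues 1–2, Daria, Farrukh, and Quinn are ruled out for position 3.
With clues 1–3, Tom is ruled out for position 3.
So position 3 is Elif.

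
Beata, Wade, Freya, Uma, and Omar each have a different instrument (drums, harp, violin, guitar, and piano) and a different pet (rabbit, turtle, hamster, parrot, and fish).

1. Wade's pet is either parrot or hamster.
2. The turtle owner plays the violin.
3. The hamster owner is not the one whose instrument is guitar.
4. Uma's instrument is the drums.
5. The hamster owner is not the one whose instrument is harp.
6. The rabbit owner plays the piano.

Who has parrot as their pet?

Wade

With clues 1–6, Beata, Freya, Omar, and Uma are impossible for the one with pet parrot.
That leaves Wade.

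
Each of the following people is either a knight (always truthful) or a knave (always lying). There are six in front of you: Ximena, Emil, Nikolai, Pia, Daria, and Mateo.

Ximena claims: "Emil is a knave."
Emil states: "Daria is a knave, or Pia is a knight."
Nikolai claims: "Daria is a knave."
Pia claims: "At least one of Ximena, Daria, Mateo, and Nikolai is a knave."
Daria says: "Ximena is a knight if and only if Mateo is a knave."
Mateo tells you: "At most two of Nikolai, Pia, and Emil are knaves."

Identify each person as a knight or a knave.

Consider Ximena. Suppose Ximena is a knight.
Then no assignment of the remaining roles makes every statement match its speaker's type — contradiction.
So Ximena is a knave.
With that fixed, Pia's statement is true, so Pia is a knight.
With that fixed, Mateo's statement is true, so Mateo is a knight.
With that fixed, Emil's statement is true, so Emil is a knight.
With that fixed, Daria's statement is true, so Daria is a knight.
With that fixed, Nikolai's statement is false, so Nikolai is a knave.

Ximena: knave, Emil: knight, Nikolai: knave, Pia: knight, Daria: knight, Mateo: knight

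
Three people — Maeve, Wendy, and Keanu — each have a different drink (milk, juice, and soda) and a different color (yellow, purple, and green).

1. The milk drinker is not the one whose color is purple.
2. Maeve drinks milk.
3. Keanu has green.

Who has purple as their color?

Wendy

With clues 1–2, Maeve is impossible for the one with color purple.
With clues 1–3, Keanu is impossible for the one with color purple.
That leaves Wendy.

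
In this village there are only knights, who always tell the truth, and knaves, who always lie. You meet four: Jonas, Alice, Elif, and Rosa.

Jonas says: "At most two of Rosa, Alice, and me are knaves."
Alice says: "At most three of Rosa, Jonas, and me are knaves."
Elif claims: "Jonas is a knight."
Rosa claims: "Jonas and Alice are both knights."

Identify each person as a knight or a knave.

Regardless of anyone's role, Alice's statement is true, so Alice is a knight.
With that fixed, Jonas's statement is true, so Jonas is a knight.
With that fixed, Elif's statement is true, so Elif is a knight.
With that fixed, Rosa's statement is true, so Rosa is a knight.

Jonas: knight, Alice: knight, Elif: knight, Rosa: knight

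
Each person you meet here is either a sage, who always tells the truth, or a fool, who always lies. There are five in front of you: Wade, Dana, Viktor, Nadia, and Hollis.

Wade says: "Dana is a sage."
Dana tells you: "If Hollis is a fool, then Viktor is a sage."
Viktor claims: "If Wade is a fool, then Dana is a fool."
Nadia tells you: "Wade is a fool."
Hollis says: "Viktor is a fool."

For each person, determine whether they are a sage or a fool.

Consider Wade. Suppose Wade is a fool.
Then no assignment of the remaining roles makes every statement match its speaker's type — contradiction.
So Wade is a sage.
With that fixed, Viktor's statement is true, so Viktor is a sage.
With that fixed, Nadia's statement is false, so Nadia is a fool.
With that fixed, Hollis's statement is false, so Hollis is a fool.
With that fixed, Dana's statement is true, so Dana is a sage.

Wade: sage, Dana: sage, Viktor: sage, Nadia: fool, Hollis: fool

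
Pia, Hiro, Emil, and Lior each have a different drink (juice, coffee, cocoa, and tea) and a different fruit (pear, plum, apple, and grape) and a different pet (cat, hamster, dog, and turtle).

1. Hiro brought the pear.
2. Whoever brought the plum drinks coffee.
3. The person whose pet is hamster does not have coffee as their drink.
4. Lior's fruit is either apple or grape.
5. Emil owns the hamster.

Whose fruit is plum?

Pia

Clue 1 rules out Hiro for the one with fruit plum.
With clues 1–4, Lior is impossible for the one with fruit plum.
With clues 1–5, Emil is impossible for the one with fruit plum.
That leaves Pia.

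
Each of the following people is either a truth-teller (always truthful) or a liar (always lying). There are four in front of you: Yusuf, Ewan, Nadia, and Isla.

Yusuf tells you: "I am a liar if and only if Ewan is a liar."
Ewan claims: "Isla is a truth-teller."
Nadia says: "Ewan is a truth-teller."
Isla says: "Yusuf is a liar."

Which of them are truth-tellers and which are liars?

Consider Yusuf. Suppose Yusuf is a truth-teller.
Then no assignment of the remaining roles makes every statement match its speaker's type — contradiction.
So Yusuf is a liar.
With that fixed, Isla's statement is true, so Isla is a truth-teller.
With that fixed, Ewan's statement is true, so Ewan is a truth-teller.
With that fixed, Nadia's statement is true, so Nadia is a truth-teller.

Yusuf: liar, Ewan: truth-teller, Nadia: truth-teller, Isla: truth-teller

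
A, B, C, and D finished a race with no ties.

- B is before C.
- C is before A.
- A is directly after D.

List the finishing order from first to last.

From clue 1: B is in {1,2,3}.
From clues 1–2: A is in {3,4}.
From clues 1–3: B → place 1, C → place 2, D → place 3, A → place 4.

B, C, D, A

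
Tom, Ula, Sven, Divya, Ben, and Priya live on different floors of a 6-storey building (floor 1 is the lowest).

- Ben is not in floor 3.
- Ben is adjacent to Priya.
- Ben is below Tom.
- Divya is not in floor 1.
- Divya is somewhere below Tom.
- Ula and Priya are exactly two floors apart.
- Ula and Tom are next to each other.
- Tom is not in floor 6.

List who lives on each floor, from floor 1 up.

Ben, Priya, Divya, Ula, Tom, Sven

From clue 1: Ben is in {1,2,4,5,6}.
From clues 1–3: Tom is in {3,4,5,6}.
From clues 1–5: Tom is in {4,5,6}.
From clues 1–6: Tom is in {5,6}.
From clues 1–8: Ben → floor 1, Priya → floor 2, Divya → floor 3, Ula → floor 4, Tom → floor 5, Sven → floor 6.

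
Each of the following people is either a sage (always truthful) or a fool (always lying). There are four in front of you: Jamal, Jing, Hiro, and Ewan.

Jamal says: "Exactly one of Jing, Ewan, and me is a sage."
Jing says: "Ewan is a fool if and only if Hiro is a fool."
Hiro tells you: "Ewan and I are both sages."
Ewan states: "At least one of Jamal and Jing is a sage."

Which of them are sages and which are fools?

Jamal: fool, Jing: sage, Hiro: sage, Ewan: sage

Consider Jamal. Suppose Jamal is a sage.
Then no assignment of the remaining roles makes every statement match its speaker's type — contradiction.
So Jamal is a fool.
Consider Jing. Suppose Jing is a fool.
Then no assignment of the remaining roles makes every statement match its speaker's type — contradiction.
So Jing is a sage.
With that fixed, Ewan's statement is true, so Ewan is a sage.
Consider Hiro. Suppose Hiro is a fool.
Then Jing's statement comes out false, contradicting Jing being a sage.
So Hiro is a sage.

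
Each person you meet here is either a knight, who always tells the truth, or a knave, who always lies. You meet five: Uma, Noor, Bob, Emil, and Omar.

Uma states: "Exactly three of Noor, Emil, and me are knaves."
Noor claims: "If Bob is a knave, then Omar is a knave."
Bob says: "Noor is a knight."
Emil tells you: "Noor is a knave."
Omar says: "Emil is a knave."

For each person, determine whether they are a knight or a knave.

Uma: knave, Noor: knight, Bob: knight, Emil: knave, Omar: knight

Consider Uma. Suppose Uma is a knight.
Then Uma's own statement would have to be true, but it can't be — contradiction.
So Uma is a knave.
Consider Noor. Suppose Noor is a knave.
Then no assignment of the remaining roles makes every statement match its speaker's type — contradiction.
So Noor is a knight.
With that fixed, Bob's statement is true, so Bob is a knight.
With that fixed, Emil's statement is false, so Emil is a knave.
With that fixed, Omar's statement is true, so Omar is a knight.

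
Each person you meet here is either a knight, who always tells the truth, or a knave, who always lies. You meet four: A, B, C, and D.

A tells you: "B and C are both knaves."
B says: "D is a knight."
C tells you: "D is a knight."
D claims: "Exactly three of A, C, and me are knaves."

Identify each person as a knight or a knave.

A: knight, B: knave, C: knave, D: knave

Consider A. Suppose A is a knave.
Then no assignment of the remaining roles makes every statement match its speaker's type — contradiction.
So A is a knight.
With that fixed, D's statement is false, so D is a knave.
With that fixed, B's statement is false, so B is a knave.
With that fixed, C's statement is false, so C is a knave.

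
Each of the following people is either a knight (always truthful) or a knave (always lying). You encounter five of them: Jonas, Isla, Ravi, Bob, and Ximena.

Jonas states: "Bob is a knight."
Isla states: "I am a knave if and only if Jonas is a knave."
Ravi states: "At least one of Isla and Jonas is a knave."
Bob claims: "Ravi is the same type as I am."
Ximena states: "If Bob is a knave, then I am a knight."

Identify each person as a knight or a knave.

Consider Jonas. Suppose Jonas is a knave.
Then whichever role Isla has, Isla's statement has the wrong truth value — contradiction.
So Jonas is a knight.
Consider Isla. Suppose Isla is a knight.
Then no assignment of the remaining roles makes every statement match its speaker's type — contradiction.
So Isla is a knave.
With that fixed, Ravi's statement is true, so Ravi is a knight.
Consider Bob. Suppose Bob is a knave.
Then Jonas's statement comes out false, contradicting Jonas being a knight.
So Bob is a knight.
With that fixed, Ximena's statement is true, so Ximena is a knight.

Jonas: knight, Isla: knave, Ravi: knight, Bob: knight, Ximena: knight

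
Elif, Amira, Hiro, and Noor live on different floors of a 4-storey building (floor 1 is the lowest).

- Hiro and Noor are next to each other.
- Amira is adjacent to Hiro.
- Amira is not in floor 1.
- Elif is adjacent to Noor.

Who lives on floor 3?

With clues 1–2, Elif is ruled out for floor 3.
With clues 1–3, Noor is ruled out for floor 3.
With clues 1–4, Amira is ruled out for floor 3.
So floor 3 is Hiro.

Hiro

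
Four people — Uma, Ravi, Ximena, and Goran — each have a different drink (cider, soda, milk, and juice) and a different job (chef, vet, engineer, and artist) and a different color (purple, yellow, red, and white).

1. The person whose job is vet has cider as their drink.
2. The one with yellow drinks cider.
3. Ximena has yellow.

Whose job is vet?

With clues 1–3, Goran, Ravi, and Uma are impossible for the one with job vet.
That leaves Ximena.

Ximena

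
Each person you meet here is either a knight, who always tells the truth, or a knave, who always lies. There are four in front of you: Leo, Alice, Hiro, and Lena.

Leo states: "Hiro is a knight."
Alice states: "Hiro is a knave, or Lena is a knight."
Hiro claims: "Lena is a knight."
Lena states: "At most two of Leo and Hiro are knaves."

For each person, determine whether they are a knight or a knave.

Leo: knight, Alice: knight, Hiro: knight, Lena: knight

Regardless of anyone's role, Lena's statement is true, so Lena is a knight.
With that fixed, Alice's statement is true, so Alice is a knight.
With that fixed, Hiro's statement is true, so Hiro is a knight.
With that fixed, Leo's statement is true, so Leo is a knight.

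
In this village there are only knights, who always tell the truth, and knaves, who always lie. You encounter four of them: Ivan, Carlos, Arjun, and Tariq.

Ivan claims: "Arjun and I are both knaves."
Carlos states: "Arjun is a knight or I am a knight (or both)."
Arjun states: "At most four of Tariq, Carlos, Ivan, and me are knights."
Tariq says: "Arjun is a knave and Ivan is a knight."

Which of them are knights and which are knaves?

Regardless of anyone's role, Arjun's statement is true, so Arjun is a knight.
With that fixed, Tariq's statement is false, so Tariq is a knave.
With that fixed, Ivan's statement is false, so Ivan is a knave.
With that fixed, Carlos's statement is true, so Carlos is a knight.

Ivan: knave, Carlos: knight, Arjun: knight, Tariq: knave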